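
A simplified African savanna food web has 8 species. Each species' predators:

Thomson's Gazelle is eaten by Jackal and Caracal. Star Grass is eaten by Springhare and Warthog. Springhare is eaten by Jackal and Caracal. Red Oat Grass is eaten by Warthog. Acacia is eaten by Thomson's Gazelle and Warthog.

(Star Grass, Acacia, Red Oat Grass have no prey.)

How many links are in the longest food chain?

2 links

One longest chain: Star Grass → Springhare → Jackal.
It has 3 species and 2 links.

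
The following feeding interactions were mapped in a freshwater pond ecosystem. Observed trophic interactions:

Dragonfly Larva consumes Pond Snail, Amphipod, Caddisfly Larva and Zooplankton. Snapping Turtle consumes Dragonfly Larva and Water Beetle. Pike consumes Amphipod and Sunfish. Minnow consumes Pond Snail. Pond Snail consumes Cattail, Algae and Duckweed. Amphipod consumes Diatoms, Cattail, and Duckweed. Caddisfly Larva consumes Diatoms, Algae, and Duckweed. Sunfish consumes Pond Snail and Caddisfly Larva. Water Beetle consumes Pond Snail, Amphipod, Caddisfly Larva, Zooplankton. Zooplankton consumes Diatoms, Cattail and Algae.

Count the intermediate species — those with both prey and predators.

Intermediate species (has both prey and predators): Pond Snail, Caddisfly Larva, Zooplankton, Amphipod, Dragonfly Larva, Water Beetle, Sunfish.
Count: 7.

7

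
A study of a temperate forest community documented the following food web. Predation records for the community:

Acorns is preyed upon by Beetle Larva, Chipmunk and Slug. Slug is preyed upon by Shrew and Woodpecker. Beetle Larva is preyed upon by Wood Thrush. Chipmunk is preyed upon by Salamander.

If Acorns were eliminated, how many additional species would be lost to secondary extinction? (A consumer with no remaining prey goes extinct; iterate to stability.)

7

Remove Acorns.
Round 1: Slug (all prey gone), Chipmunk (all prey gone), Beetle Larva (all prey gone) → extinct.
Round 2: Shrew (all prey gone), Wood Thrush (all prey gone), Salamander (all prey gone), Woodpecker (all prey gone) → extinct.
No further losses. Total secondary extinctions: 7.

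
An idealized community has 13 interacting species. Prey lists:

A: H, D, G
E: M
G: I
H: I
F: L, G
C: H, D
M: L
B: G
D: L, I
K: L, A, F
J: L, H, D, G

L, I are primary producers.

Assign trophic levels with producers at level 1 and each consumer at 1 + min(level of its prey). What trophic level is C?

Trophic level 3

I is a producer → level 1.
H eats I → level 2.
C eats H → level 3.
No prey of C is below level 2, so 3 is the minimum.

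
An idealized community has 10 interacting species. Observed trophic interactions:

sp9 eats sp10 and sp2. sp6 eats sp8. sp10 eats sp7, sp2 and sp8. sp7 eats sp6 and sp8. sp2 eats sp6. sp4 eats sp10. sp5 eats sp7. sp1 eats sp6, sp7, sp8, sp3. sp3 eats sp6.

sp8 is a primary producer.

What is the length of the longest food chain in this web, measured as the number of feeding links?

4 links

One longest chain: sp8 → sp6 → sp2 → sp10 → sp4.
It has 5 species and 4 links.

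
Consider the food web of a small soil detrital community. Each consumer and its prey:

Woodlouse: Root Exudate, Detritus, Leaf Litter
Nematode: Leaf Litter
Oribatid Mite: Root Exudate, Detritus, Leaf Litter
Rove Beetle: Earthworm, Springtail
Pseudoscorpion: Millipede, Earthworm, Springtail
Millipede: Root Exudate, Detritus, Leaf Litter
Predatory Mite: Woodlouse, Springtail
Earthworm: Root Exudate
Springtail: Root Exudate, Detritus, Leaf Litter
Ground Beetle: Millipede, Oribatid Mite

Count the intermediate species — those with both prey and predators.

5

Intermediate species (has both prey and predators): Millipede, Earthworm, Oribatid Mite, Woodlouse, Springtail.
Count: 5.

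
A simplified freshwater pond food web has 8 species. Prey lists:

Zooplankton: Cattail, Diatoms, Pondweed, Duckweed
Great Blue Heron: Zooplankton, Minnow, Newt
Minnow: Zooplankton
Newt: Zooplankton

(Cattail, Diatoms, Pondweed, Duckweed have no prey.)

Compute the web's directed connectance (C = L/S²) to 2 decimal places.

C = 0.14

The web has S = 8 species and L = 9 feeding links.
C = L / S² = 9 / 64 = 0.1406 ≈ 0.14.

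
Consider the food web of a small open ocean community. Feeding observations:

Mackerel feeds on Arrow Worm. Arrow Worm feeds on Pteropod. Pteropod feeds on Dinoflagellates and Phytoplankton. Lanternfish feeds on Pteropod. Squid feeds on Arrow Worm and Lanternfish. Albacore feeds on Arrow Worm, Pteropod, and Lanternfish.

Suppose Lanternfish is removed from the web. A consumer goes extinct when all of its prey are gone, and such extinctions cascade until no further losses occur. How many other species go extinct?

0

Remove Lanternfish.
Every predator of it retains at least one other prey: Squid still has Arrow Worm; Albacore still has Pteropod, Arrow Worm.
No consumer loses all prey, so no secondary extinctions occur.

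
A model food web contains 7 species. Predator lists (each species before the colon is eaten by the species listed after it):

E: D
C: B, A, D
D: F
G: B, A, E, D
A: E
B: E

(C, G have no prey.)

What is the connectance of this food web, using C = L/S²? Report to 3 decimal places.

The web has S = 7 species and L = 11 feeding links.
C = L / S² = 11 / 49 = 0.2245 ≈ 0.224.

C = 0.224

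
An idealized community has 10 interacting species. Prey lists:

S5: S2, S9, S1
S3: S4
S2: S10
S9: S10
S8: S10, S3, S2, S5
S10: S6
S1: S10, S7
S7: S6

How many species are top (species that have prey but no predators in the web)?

Top species (has prey, but nothing eats it): S8.
Count: 1.

1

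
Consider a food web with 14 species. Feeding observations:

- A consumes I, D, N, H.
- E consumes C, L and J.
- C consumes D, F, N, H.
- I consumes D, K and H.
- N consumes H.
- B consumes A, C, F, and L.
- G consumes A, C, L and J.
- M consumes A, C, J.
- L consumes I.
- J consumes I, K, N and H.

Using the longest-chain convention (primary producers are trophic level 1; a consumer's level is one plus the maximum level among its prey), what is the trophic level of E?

H is a producer → level 1.
N eats H → level 2.
C eats N (level 2); other prey at levels: F 1, H 1, D 1 → level 3.
E eats C (level 3); other prey at levels: J 3, L 3 → level 4.

Trophic level 4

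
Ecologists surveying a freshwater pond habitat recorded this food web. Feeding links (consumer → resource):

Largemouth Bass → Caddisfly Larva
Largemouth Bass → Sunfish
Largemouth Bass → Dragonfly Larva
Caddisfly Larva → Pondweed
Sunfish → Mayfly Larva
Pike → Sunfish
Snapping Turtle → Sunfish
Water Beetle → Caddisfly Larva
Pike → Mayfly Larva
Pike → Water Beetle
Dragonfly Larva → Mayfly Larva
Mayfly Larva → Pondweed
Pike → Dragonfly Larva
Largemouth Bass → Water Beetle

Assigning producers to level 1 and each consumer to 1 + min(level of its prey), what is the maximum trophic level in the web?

Producers (level 1): Pondweed.
Following each consumer down to its lowest-level prey: Pondweed → Mayfly Larva → Sunfish → Snapping Turtle (levels 1 through 4).
All prey of Snapping Turtle (Sunfish 3) are at level 3 or above, so Snapping Turtle is at level 1 + 3 = 4.
Every consumer has at least one prey at level 3 or below, so none exceeds level 4.

4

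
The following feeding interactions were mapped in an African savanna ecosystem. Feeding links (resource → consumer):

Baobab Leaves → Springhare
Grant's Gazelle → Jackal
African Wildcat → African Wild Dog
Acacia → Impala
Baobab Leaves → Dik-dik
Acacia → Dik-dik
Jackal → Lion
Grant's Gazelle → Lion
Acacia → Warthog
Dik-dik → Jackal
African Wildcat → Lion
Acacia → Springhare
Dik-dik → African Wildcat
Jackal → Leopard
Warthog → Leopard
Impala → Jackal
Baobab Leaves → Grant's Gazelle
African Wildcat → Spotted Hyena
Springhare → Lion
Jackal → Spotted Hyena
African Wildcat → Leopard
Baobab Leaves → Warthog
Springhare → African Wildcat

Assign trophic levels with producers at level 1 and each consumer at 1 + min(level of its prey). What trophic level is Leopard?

Baobab Leaves is a producer → level 1.
Warthog eats Baobab Leaves → level 2.
Leopard eats Warthog → level 3.
No prey of Leopard is below level 2, so 3 is the minimum.

Trophic level 3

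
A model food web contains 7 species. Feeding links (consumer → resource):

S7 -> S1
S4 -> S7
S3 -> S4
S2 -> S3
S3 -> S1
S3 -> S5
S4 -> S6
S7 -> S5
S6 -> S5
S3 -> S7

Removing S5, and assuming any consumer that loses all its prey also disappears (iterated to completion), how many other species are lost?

1

Remove S5.
Round 1: S6 (all prey gone) → extinct.
No further losses. Total secondary extinctions: 1.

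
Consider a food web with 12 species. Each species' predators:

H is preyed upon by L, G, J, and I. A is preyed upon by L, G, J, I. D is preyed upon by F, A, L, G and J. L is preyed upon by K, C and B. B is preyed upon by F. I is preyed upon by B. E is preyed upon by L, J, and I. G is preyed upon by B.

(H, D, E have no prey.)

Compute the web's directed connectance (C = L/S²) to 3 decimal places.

C = 0.153

The web has S = 12 species and L = 22 feeding links.
C = L / S² = 22 / 144 = 0.1528 ≈ 0.153.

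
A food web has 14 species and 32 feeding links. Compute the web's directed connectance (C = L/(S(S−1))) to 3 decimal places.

C = 0.176

The web has S = 14 species and L = 32 feeding links.
C = L / (S(S−1)) = 32 / 182 = 0.1758 ≈ 0.176.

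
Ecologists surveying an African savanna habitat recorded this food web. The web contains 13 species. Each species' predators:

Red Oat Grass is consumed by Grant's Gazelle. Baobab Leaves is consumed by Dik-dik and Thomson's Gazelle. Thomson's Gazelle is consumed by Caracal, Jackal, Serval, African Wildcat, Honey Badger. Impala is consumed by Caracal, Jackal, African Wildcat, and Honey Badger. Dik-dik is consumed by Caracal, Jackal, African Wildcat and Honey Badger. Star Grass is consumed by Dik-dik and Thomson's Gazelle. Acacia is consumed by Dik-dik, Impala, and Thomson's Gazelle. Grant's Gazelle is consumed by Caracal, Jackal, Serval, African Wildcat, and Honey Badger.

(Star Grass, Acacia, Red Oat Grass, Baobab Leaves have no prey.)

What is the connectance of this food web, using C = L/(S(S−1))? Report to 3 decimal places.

The web has S = 13 species and L = 26 feeding links.
C = L / (S(S−1)) = 26 / 156 = 0.1667 ≈ 0.167.

C = 0.167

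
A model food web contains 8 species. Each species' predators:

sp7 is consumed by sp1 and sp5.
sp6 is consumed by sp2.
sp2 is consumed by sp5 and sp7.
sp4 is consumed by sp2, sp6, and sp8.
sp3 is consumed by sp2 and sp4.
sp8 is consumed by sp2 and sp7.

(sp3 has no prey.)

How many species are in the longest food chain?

One longest chain: sp3 → sp4 → sp6 → sp2 → sp7 → sp1.
It has 6 species and 5 links.

6 species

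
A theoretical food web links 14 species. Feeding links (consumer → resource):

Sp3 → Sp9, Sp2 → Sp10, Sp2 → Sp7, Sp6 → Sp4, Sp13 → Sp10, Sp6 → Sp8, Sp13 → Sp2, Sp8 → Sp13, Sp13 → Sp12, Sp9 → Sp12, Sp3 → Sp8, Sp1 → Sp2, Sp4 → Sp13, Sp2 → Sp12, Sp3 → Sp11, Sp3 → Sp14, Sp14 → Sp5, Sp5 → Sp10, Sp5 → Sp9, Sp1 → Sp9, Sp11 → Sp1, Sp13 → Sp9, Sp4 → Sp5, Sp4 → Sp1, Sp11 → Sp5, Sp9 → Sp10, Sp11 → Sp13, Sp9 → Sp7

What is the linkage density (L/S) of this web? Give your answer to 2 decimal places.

There are L = 28 links among S = 14 species.
L/S = 28/14 = 2.0000 ≈ 2.00.

L/S = 2.00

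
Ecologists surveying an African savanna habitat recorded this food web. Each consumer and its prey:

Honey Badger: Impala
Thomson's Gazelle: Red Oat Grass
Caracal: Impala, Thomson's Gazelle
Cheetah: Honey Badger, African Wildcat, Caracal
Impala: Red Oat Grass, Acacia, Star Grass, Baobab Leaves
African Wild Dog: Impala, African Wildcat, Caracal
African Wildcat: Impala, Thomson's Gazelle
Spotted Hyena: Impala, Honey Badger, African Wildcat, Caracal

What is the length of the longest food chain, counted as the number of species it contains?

One longest chain: Red Oat Grass → Impala → Caracal → Spotted Hyena.
It has 4 species and 3 links.

4 species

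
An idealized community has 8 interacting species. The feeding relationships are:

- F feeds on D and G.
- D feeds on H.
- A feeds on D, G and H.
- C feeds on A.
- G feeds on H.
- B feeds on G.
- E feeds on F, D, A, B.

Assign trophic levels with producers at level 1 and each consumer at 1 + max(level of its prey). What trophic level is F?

H is a producer → level 1.
D eats H → level 2.
F eats D (level 2); other prey at levels: G 2 → level 3.

Trophic level 3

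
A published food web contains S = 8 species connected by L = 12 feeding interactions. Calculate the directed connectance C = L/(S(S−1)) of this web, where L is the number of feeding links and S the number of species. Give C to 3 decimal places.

The web has S = 8 species and L = 12 feeding links.
C = L / (S(S−1)) = 12 / 56 = 0.2143 ≈ 0.214.

C = 0.214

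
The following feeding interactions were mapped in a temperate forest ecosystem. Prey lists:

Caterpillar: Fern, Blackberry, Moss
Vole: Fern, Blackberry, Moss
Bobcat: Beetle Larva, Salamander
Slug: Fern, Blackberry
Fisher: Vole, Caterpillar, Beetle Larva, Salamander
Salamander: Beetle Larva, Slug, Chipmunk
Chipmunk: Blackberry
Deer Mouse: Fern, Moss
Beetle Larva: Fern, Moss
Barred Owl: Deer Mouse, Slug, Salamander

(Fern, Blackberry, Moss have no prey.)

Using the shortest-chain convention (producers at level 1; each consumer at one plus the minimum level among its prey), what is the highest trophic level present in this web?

Producers (level 1): Fern, Blackberry, Moss.
Following each consumer down to its lowest-level prey: Fern → Beetle Larva → Bobcat (levels 1 through 3).
All prey of Bobcat (Beetle Larva 2, Salamander 3) are at level 2 or above, so Bobcat is at level 1 + 2 = 3.
Every consumer has at least one prey at level 2 or below, so none exceeds level 3.

3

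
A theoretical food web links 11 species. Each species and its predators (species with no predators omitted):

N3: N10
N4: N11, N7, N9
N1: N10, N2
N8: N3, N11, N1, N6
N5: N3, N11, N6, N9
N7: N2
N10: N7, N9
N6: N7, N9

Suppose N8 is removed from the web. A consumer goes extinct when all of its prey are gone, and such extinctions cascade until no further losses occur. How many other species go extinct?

1

Remove N8.
Round 1: N1 (all prey gone) → extinct.
No further losses. Total secondary extinctions: 1.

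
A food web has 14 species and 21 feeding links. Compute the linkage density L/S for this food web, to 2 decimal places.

There are L = 21 links among S = 14 species.
L/S = 21/14 = 1.5000 ≈ 1.50.

L/S = 1.50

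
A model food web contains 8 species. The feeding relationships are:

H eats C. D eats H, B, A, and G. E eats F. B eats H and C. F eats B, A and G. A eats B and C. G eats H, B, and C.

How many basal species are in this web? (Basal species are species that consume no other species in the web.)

Basal species (no prey listed): C.
Count: 1.

1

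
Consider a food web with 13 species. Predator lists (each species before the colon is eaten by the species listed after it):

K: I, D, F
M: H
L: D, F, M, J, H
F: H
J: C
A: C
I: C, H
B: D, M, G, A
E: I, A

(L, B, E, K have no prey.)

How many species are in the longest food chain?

3 species

One longest chain: B → A → C.
It has 3 species and 2 links.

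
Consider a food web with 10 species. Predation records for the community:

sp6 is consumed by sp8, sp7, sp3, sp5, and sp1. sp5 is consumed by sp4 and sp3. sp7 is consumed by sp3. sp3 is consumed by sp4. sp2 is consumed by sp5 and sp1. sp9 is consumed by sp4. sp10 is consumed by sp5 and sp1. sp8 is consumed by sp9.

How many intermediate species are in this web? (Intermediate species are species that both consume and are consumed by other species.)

Intermediate species (has both prey and predators): sp7, sp5, sp8, sp9, sp3.
Count: 5.

5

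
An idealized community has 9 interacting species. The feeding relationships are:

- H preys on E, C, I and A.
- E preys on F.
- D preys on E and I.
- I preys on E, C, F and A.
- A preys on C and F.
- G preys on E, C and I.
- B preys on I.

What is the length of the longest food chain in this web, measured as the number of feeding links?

One longest chain: C → A → I → G.
It has 4 species and 3 links.

3 links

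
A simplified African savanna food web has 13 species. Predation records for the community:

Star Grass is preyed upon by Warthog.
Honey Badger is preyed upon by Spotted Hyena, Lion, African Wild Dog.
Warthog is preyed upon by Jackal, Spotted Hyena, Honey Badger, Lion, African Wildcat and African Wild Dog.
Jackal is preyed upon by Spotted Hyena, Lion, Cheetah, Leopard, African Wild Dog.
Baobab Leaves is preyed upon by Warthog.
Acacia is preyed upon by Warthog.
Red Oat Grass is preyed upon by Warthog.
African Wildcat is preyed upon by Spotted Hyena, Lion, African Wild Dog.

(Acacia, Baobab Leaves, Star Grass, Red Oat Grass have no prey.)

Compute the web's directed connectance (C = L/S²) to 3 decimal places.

The web has S = 13 species and L = 21 feeding links.
C = L / S² = 21 / 169 = 0.1243 ≈ 0.124.

C = 0.124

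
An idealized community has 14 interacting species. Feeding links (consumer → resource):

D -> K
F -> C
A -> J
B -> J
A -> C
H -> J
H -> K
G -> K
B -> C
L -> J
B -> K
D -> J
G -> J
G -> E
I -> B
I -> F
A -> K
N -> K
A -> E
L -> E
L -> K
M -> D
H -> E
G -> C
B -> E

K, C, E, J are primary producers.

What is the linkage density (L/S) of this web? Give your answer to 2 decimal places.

L/S = 1.79

There are L = 25 links among S = 14 species.
L/S = 25/14 = 1.7857 ≈ 1.79.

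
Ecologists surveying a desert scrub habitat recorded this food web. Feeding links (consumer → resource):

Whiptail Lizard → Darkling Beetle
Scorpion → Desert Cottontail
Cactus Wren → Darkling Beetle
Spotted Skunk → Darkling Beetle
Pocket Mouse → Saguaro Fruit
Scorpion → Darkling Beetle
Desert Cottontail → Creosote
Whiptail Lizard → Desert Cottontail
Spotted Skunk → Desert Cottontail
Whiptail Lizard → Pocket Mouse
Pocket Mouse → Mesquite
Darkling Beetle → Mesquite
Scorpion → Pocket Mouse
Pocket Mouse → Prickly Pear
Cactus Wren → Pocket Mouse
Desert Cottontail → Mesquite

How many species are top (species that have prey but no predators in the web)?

Top species (has prey, but nothing eats it): Scorpion, Cactus Wren, Spotted Skunk, Whiptail Lizard.
Count: 4.

4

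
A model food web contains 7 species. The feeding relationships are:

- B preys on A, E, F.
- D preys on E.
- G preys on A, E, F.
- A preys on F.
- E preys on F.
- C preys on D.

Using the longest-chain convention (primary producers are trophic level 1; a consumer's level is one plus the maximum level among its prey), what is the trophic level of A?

Trophic level 2

F is a producer → level 1.
A eats F → level 2.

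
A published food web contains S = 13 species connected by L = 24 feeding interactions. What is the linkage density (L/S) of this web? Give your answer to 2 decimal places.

There are L = 24 links among S = 13 species.
L/S = 24/13 = 1.8462 ≈ 1.85.

L/S = 1.85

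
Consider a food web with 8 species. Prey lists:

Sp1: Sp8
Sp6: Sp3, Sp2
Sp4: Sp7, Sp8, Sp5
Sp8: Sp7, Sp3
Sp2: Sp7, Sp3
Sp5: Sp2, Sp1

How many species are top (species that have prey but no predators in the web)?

Top species (has prey, but nothing eats it): Sp6, Sp4.
Count: 2.

2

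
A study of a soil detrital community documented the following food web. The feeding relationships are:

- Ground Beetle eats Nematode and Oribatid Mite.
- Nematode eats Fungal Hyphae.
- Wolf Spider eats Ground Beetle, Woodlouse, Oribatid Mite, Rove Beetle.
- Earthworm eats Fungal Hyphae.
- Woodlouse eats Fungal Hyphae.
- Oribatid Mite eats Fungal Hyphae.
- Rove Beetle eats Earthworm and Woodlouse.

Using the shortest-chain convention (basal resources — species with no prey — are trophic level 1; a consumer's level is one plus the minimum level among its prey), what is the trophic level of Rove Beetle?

Fungal Hyphae has no prey (basal) → level 1.
Woodlouse eats Fungal Hyphae → level 2.
Rove Beetle eats Woodlouse → level 3.
No prey of Rove Beetle is below level 2, so 3 is the minimum.

Trophic level 3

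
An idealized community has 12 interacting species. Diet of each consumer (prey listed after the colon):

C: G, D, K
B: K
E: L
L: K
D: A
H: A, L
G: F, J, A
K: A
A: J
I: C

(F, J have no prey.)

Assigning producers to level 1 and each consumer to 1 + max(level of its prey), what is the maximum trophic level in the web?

Producers (level 1): F, J.
J → A → K → L → E gives E level 5.
No species has a prey at level 5, so no species reaches level 6.

5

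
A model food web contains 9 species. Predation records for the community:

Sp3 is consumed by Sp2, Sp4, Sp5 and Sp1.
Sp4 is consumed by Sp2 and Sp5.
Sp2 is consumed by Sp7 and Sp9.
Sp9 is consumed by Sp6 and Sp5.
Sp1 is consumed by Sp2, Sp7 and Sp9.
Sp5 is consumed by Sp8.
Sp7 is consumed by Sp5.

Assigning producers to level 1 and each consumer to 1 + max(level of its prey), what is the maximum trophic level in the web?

Producers (level 1): Sp3.
Sp3 → Sp1 → Sp2 → Sp9 → Sp5 → Sp8 gives Sp8 level 6.
No species has a prey at level 6, so no species reaches level 7.

6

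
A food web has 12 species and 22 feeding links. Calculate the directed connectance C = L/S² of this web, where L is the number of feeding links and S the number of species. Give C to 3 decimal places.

The web has S = 12 species and L = 22 feeding links.
C = L / S² = 22 / 144 = 0.1528 ≈ 0.153.

C = 0.153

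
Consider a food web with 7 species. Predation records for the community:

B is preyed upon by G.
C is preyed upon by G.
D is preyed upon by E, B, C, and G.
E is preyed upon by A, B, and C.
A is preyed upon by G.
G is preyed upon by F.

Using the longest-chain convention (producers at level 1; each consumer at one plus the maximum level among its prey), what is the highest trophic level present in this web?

Producers (level 1): D.
D → E → C → G → F gives F level 5.
No species has a prey at level 5, so no species reaches level 6.

5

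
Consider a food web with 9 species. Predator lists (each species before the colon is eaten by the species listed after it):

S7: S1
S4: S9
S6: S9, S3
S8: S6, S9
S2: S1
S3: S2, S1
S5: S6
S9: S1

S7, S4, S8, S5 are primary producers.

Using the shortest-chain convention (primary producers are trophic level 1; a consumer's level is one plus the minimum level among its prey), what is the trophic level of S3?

S8 is a producer → level 1.
S6 eats S8 → level 2.
S3 eats S6 → level 3.
No prey of S3 is below level 2, so 3 is the minimum.

Trophic level 3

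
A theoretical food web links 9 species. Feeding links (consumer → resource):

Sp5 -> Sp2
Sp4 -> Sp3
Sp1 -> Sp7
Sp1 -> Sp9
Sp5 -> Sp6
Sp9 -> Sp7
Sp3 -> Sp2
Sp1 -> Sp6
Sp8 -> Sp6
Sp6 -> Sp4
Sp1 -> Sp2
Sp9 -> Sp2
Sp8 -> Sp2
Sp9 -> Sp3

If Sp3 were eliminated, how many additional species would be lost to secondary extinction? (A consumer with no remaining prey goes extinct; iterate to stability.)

Remove Sp3.
Round 1: Sp4 (all prey gone) → extinct.
Round 2: Sp6 (all prey gone) → extinct.
No further losses. Total secondary extinctions: 2.

2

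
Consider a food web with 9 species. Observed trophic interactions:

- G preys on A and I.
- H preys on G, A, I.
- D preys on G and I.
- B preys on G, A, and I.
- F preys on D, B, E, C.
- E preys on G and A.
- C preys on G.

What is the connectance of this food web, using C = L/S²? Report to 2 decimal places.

The web has S = 9 species and L = 17 feeding links.
C = L / S² = 17 / 81 = 0.2099 ≈ 0.21.

C = 0.21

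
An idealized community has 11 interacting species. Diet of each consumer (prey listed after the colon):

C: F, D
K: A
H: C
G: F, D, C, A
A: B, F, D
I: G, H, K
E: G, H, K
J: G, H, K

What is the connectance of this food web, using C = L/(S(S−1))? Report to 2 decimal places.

C = 0.18

The web has S = 11 species and L = 20 feeding links.
C = L / (S(S−1)) = 20 / 110 = 0.1818 ≈ 0.18.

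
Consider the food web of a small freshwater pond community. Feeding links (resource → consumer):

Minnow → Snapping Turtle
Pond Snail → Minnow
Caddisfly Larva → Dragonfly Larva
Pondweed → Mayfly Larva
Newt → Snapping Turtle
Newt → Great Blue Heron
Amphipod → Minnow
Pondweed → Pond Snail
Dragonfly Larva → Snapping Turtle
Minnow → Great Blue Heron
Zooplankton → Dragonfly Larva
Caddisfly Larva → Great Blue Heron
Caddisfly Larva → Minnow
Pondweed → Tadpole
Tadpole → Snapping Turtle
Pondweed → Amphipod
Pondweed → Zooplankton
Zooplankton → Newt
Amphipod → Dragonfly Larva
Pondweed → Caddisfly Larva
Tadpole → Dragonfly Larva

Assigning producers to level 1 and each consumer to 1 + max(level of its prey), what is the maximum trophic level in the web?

4

Producers (level 1): Pondweed.
Pondweed → Pond Snail → Minnow → Great Blue Heron gives Great Blue Heron level 4.
No species has a prey at level 4, so no species reaches level 5.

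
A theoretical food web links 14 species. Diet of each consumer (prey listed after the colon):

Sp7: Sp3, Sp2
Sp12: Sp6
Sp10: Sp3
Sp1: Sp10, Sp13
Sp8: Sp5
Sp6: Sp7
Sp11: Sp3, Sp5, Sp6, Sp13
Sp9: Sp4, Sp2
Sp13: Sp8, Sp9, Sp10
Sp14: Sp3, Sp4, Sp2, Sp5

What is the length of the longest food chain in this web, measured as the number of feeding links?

3 links

One longest chain: Sp3 → Sp7 → Sp6 → Sp11.
It has 4 species and 3 links.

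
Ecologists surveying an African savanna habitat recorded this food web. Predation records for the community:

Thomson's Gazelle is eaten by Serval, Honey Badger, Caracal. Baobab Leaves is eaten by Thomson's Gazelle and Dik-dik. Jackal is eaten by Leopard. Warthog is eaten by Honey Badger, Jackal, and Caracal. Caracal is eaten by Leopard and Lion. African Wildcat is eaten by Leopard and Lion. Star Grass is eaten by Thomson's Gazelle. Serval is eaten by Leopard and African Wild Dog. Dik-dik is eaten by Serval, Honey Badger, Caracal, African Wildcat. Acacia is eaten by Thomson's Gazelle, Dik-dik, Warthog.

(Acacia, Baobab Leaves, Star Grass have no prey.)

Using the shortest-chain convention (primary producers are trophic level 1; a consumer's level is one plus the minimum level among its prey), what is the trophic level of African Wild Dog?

Acacia is a producer → level 1.
Thomson's Gazelle eats Acacia → level 2.
Serval eats Thomson's Gazelle → level 3.
African Wild Dog eats Serval → level 4.
No prey of African Wild Dog is below level 3, so 4 is the minimum.

Trophic level 4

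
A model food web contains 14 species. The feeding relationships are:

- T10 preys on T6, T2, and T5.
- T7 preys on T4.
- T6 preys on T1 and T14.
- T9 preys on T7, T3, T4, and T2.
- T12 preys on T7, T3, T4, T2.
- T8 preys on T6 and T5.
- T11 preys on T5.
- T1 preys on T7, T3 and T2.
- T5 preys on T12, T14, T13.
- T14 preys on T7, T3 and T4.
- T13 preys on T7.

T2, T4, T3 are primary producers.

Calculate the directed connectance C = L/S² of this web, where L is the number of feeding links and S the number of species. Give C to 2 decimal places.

The web has S = 14 species and L = 27 feeding links.
C = L / S² = 27 / 196 = 0.1378 ≈ 0.14.

C = 0.14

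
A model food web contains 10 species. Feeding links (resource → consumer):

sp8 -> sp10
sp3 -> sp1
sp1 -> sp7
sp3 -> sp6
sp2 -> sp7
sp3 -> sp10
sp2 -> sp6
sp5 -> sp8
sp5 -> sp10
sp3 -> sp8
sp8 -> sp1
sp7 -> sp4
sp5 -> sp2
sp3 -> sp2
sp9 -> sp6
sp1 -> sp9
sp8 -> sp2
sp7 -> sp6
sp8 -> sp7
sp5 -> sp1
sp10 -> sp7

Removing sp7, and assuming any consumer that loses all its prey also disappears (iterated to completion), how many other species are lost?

1

Remove sp7.
Round 1: sp4 (all prey gone) → extinct.
No further losses. Total secondary extinctions: 1.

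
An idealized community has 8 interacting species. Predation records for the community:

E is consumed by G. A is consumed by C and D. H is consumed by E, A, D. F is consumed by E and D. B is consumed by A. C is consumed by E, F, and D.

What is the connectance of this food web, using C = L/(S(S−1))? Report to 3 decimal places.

C = 0.214

The web has S = 8 species and L = 12 feeding links.
C = L / (S(S−1)) = 12 / 56 = 0.2143 ≈ 0.214.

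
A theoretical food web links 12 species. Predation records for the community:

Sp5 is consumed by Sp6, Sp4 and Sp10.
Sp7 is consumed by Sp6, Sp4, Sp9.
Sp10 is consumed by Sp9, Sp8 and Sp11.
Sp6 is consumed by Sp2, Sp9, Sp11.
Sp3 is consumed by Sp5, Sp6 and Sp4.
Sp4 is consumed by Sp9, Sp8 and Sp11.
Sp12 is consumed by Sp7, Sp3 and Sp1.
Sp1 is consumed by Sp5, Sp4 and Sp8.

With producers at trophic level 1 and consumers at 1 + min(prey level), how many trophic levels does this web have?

4

Producers (level 1): Sp12.
Following each consumer down to its lowest-level prey: Sp12 → Sp3 → Sp6 → Sp2 (levels 1 through 4).
All prey of Sp2 (Sp6 3) are at level 3 or above, so Sp2 is at level 1 + 3 = 4.
Every consumer has at least one prey at level 3 or below, so none exceeds level 4.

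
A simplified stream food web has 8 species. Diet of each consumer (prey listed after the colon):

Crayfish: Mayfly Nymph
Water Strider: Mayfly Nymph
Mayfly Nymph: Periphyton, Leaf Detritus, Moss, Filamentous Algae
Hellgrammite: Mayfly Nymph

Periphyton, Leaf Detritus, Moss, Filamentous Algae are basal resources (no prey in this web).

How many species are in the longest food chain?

One longest chain: Periphyton → Mayfly Nymph → Water Strider.
It has 3 species and 2 links.

3 species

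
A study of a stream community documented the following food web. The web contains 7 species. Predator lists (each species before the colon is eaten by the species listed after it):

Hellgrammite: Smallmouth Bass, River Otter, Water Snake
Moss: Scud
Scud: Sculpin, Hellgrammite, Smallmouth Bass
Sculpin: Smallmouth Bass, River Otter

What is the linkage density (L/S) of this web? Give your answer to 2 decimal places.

There are L = 9 links among S = 7 species.
L/S = 9/7 = 1.2857 ≈ 1.29.

L/S = 1.29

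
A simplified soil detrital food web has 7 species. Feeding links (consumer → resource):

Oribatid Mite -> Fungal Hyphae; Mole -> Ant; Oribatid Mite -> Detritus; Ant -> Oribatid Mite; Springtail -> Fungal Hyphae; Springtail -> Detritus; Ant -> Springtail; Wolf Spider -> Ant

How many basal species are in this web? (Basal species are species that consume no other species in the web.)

2

Basal species (no prey listed): Detritus, Fungal Hyphae.
Count: 2.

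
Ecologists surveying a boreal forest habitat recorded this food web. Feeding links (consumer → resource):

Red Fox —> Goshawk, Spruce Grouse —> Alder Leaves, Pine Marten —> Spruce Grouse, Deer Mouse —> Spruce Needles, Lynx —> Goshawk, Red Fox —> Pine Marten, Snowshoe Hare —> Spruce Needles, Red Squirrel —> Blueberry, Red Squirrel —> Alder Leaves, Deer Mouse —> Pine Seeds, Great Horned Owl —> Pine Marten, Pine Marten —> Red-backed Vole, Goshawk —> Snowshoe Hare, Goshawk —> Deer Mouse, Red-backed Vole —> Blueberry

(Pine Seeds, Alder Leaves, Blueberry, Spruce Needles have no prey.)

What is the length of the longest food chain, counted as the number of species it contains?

4 species

One longest chain: Pine Seeds → Deer Mouse → Goshawk → Red Fox.
It has 4 species and 3 links.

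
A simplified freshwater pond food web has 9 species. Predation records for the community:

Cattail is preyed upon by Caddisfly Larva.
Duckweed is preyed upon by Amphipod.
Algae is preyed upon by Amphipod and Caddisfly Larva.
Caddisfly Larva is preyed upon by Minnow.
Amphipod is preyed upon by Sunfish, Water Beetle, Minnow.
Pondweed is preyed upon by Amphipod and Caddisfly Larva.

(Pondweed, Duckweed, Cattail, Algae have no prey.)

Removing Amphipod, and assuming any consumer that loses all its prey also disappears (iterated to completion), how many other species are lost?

Remove Amphipod.
Round 1: Sunfish (all prey gone), Water Beetle (all prey gone) → extinct.
No further losses. Total secondary extinctions: 2.

2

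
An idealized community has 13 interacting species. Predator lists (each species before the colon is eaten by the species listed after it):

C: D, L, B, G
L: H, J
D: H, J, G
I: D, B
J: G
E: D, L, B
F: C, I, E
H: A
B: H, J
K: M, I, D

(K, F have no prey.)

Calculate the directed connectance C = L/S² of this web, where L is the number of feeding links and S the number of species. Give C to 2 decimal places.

C = 0.14

The web has S = 13 species and L = 24 feeding links.
C = L / S² = 24 / 169 = 0.1420 ≈ 0.14.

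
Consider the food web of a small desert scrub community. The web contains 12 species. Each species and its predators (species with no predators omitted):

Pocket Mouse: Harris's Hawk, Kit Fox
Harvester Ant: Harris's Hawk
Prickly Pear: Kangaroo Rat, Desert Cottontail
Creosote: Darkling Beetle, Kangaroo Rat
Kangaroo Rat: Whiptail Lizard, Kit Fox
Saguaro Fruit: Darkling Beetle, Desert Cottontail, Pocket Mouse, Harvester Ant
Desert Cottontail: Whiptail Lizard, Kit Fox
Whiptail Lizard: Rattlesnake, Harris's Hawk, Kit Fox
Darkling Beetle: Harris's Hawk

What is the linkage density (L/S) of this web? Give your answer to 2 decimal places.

There are L = 19 links among S = 12 species.
L/S = 19/12 = 1.5833 ≈ 1.58.

L/S = 1.58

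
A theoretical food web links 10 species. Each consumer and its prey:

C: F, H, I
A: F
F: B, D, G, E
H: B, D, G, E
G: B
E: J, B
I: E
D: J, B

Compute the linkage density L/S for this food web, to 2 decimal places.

L/S = 1.80

There are L = 18 links among S = 10 species.
L/S = 18/10 = 1.8000 ≈ 1.80.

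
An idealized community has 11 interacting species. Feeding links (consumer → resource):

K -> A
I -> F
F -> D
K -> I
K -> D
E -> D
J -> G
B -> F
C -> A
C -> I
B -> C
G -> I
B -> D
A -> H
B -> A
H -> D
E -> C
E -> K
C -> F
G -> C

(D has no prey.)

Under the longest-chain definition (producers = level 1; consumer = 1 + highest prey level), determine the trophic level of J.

D is a producer → level 1.
F eats D → level 2.
I eats F → level 3.
C eats I (level 3); other prey at levels: F 2, A 3 → level 4.
G eats C (level 4); other prey at levels: I 3 → level 5.
J eats G → level 6.

Trophic level 6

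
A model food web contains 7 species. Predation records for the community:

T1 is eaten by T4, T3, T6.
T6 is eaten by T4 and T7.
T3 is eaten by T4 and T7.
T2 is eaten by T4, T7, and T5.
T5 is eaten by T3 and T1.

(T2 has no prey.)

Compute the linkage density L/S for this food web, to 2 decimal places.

There are L = 12 links among S = 7 species.
L/S = 12/7 = 1.7143 ≈ 1.71.

L/S = 1.71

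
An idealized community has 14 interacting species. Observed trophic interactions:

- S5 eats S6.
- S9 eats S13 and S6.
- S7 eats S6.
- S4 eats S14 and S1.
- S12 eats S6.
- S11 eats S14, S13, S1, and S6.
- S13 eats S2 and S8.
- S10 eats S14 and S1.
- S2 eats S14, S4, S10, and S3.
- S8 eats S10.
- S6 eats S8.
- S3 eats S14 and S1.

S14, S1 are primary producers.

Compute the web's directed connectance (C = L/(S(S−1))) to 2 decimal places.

The web has S = 14 species and L = 23 feeding links.
C = L / (S(S−1)) = 23 / 182 = 0.1264 ≈ 0.13.

C = 0.13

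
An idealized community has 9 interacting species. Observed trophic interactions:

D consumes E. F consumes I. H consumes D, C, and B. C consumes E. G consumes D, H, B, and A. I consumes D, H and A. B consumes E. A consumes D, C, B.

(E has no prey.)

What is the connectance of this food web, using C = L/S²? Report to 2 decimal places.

C = 0.21

The web has S = 9 species and L = 17 feeding links.
C = L / S² = 17 / 81 = 0.2099 ≈ 0.21.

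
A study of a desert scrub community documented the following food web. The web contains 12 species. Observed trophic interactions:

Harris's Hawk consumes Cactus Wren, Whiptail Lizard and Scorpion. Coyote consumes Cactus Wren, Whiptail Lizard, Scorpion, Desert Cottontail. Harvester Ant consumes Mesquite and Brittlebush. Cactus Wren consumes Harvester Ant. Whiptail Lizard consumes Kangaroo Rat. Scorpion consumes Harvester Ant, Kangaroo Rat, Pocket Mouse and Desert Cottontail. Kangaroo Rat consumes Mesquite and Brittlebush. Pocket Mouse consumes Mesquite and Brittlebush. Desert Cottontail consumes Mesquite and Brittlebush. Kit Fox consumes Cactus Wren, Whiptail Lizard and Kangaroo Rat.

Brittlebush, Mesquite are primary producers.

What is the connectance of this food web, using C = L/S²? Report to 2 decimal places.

The web has S = 12 species and L = 24 feeding links.
C = L / S² = 24 / 144 = 0.1667 ≈ 0.17.

C = 0.17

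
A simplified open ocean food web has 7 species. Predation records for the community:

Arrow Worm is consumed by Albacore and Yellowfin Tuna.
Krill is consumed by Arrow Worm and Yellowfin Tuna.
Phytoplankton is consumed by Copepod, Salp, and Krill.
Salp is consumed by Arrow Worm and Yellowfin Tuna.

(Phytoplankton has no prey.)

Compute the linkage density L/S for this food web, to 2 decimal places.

L/S = 1.29

There are L = 9 links among S = 7 species.
L/S = 9/7 = 1.2857 ≈ 1.29.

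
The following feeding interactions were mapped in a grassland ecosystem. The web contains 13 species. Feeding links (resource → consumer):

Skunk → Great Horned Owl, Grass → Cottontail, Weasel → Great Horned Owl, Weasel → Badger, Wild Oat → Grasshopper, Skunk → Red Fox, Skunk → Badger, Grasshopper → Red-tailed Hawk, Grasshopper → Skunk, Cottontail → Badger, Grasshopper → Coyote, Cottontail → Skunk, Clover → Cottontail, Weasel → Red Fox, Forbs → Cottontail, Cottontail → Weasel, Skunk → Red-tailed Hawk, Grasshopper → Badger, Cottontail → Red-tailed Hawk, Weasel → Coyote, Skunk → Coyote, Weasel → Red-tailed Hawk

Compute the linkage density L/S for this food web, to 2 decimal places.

There are L = 22 links among S = 13 species.
L/S = 22/13 = 1.6923 ≈ 1.69.

L/S = 1.69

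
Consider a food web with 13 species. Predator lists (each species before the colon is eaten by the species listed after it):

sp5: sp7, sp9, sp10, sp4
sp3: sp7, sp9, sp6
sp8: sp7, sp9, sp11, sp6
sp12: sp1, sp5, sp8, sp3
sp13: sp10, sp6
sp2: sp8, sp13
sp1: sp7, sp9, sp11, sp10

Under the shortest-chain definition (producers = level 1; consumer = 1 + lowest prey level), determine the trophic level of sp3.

Trophic level 2

sp12 is a producer → level 1.
sp3 eats sp12 → level 2.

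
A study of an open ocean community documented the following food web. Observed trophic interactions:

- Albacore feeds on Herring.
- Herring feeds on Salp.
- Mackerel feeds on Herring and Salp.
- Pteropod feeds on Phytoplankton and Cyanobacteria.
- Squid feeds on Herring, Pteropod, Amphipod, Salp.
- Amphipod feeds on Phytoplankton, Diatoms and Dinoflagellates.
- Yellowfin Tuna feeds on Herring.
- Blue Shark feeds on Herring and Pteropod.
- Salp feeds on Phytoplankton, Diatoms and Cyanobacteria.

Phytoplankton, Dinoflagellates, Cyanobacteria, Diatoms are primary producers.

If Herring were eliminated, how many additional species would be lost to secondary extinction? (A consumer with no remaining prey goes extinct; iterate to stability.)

Remove Herring.
Round 1: Albacore (all prey gone), Yellowfin Tuna (all prey gone) → extinct.
No further losses. Total secondary extinctions: 2.

2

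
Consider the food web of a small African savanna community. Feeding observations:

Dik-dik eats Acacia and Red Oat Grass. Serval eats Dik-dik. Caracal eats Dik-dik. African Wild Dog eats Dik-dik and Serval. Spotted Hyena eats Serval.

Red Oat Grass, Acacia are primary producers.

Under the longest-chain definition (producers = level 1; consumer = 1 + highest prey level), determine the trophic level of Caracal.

Red Oat Grass is a producer → level 1.
Dik-dik eats Red Oat Grass (level 1); other prey at levels: Acacia 1 → level 2.
Caracal eats Dik-dik → level 3.

Trophic level 3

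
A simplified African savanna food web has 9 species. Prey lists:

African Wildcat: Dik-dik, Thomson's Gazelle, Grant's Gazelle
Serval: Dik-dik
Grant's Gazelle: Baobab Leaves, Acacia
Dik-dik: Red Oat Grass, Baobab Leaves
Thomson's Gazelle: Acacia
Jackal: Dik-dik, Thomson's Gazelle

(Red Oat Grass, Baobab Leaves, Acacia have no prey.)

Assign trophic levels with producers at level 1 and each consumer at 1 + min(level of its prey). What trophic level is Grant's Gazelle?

Baobab Leaves is a producer → level 1.
Grant's Gazelle eats Baobab Leaves → level 2.

Trophic level 2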